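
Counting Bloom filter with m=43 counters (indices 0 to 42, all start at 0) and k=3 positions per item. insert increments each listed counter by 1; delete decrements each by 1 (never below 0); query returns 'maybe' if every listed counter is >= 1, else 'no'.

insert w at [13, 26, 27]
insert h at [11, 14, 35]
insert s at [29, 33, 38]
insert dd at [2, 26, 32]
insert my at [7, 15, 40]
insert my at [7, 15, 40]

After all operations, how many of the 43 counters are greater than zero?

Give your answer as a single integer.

Step 1: insert w at [13, 26, 27] -> counters=[0,0,0,0,0,0,0,0,0,0,0,0,0,1,0,0,0,0,0,0,0,0,0,0,0,0,1,1,0,0,0,0,0,0,0,0,0,0,0,0,0,0,0]
Step 2: insert h at [11, 14, 35] -> counters=[0,0,0,0,0,0,0,0,0,0,0,1,0,1,1,0,0,0,0,0,0,0,0,0,0,0,1,1,0,0,0,0,0,0,0,1,0,0,0,0,0,0,0]
Step 3: insert s at [29, 33, 38] -> counters=[0,0,0,0,0,0,0,0,0,0,0,1,0,1,1,0,0,0,0,0,0,0,0,0,0,0,1,1,0,1,0,0,0,1,0,1,0,0,1,0,0,0,0]
Step 4: insert dd at [2, 26, 32] -> counters=[0,0,1,0,0,0,0,0,0,0,0,1,0,1,1,0,0,0,0,0,0,0,0,0,0,0,2,1,0,1,0,0,1,1,0,1,0,0,1,0,0,0,0]
Step 5: insert my at [7, 15, 40] -> counters=[0,0,1,0,0,0,0,1,0,0,0,1,0,1,1,1,0,0,0,0,0,0,0,0,0,0,2,1,0,1,0,0,1,1,0,1,0,0,1,0,1,0,0]
Step 6: insert my at [7, 15, 40] -> counters=[0,0,1,0,0,0,0,2,0,0,0,1,0,1,1,2,0,0,0,0,0,0,0,0,0,0,2,1,0,1,0,0,1,1,0,1,0,0,1,0,2,0,0]
Final counters=[0,0,1,0,0,0,0,2,0,0,0,1,0,1,1,2,0,0,0,0,0,0,0,0,0,0,2,1,0,1,0,0,1,1,0,1,0,0,1,0,2,0,0] -> 14 nonzero

Answer: 14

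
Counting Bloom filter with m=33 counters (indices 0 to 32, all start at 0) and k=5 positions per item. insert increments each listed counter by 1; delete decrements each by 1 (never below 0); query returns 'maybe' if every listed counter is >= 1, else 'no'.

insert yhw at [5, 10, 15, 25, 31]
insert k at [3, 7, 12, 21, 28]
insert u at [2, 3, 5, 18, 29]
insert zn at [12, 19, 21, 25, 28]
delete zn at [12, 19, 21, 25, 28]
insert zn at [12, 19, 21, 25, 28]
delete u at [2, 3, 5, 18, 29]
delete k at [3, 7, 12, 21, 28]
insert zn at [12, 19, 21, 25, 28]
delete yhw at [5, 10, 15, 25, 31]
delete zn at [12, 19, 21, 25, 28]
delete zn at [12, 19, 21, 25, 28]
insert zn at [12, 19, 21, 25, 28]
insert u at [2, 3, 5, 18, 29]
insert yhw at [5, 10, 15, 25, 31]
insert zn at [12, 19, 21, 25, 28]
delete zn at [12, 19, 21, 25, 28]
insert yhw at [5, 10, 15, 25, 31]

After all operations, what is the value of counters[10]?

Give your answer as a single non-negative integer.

Step 1: insert yhw at [5, 10, 15, 25, 31] -> counters=[0,0,0,0,0,1,0,0,0,0,1,0,0,0,0,1,0,0,0,0,0,0,0,0,0,1,0,0,0,0,0,1,0]
Step 2: insert k at [3, 7, 12, 21, 28] -> counters=[0,0,0,1,0,1,0,1,0,0,1,0,1,0,0,1,0,0,0,0,0,1,0,0,0,1,0,0,1,0,0,1,0]
Step 3: insert u at [2, 3, 5, 18, 29] -> counters=[0,0,1,2,0,2,0,1,0,0,1,0,1,0,0,1,0,0,1,0,0,1,0,0,0,1,0,0,1,1,0,1,0]
Step 4: insert zn at [12, 19, 21, 25, 28] -> counters=[0,0,1,2,0,2,0,1,0,0,1,0,2,0,0,1,0,0,1,1,0,2,0,0,0,2,0,0,2,1,0,1,0]
Step 5: delete zn at [12, 19, 21, 25, 28] -> counters=[0,0,1,2,0,2,0,1,0,0,1,0,1,0,0,1,0,0,1,0,0,1,0,0,0,1,0,0,1,1,0,1,0]
Step 6: insert zn at [12, 19, 21, 25, 28] -> counters=[0,0,1,2,0,2,0,1,0,0,1,0,2,0,0,1,0,0,1,1,0,2,0,0,0,2,0,0,2,1,0,1,0]
Step 7: delete u at [2, 3, 5, 18, 29] -> counters=[0,0,0,1,0,1,0,1,0,0,1,0,2,0,0,1,0,0,0,1,0,2,0,0,0,2,0,0,2,0,0,1,0]
Step 8: delete k at [3, 7, 12, 21, 28] -> counters=[0,0,0,0,0,1,0,0,0,0,1,0,1,0,0,1,0,0,0,1,0,1,0,0,0,2,0,0,1,0,0,1,0]
Step 9: insert zn at [12, 19, 21, 25, 28] -> counters=[0,0,0,0,0,1,0,0,0,0,1,0,2,0,0,1,0,0,0,2,0,2,0,0,0,3,0,0,2,0,0,1,0]
Step 10: delete yhw at [5, 10, 15, 25, 31] -> counters=[0,0,0,0,0,0,0,0,0,0,0,0,2,0,0,0,0,0,0,2,0,2,0,0,0,2,0,0,2,0,0,0,0]
Step 11: delete zn at [12, 19, 21, 25, 28] -> counters=[0,0,0,0,0,0,0,0,0,0,0,0,1,0,0,0,0,0,0,1,0,1,0,0,0,1,0,0,1,0,0,0,0]
Step 12: delete zn at [12, 19, 21, 25, 28] -> counters=[0,0,0,0,0,0,0,0,0,0,0,0,0,0,0,0,0,0,0,0,0,0,0,0,0,0,0,0,0,0,0,0,0]
Step 13: insert zn at [12, 19, 21, 25, 28] -> counters=[0,0,0,0,0,0,0,0,0,0,0,0,1,0,0,0,0,0,0,1,0,1,0,0,0,1,0,0,1,0,0,0,0]
Step 14: insert u at [2, 3, 5, 18, 29] -> counters=[0,0,1,1,0,1,0,0,0,0,0,0,1,0,0,0,0,0,1,1,0,1,0,0,0,1,0,0,1,1,0,0,0]
Step 15: insert yhw at [5, 10, 15, 25, 31] -> counters=[0,0,1,1,0,2,0,0,0,0,1,0,1,0,0,1,0,0,1,1,0,1,0,0,0,2,0,0,1,1,0,1,0]
Step 16: insert zn at [12, 19, 21, 25, 28] -> counters=[0,0,1,1,0,2,0,0,0,0,1,0,2,0,0,1,0,0,1,2,0,2,0,0,0,3,0,0,2,1,0,1,0]
Step 17: delete zn at [12, 19, 21, 25, 28] -> counters=[0,0,1,1,0,2,0,0,0,0,1,0,1,0,0,1,0,0,1,1,0,1,0,0,0,2,0,0,1,1,0,1,0]
Step 18: insert yhw at [5, 10, 15, 25, 31] -> counters=[0,0,1,1,0,3,0,0,0,0,2,0,1,0,0,2,0,0,1,1,0,1,0,0,0,3,0,0,1,1,0,2,0]
Final counters=[0,0,1,1,0,3,0,0,0,0,2,0,1,0,0,2,0,0,1,1,0,1,0,0,0,3,0,0,1,1,0,2,0] -> counters[10]=2

Answer: 2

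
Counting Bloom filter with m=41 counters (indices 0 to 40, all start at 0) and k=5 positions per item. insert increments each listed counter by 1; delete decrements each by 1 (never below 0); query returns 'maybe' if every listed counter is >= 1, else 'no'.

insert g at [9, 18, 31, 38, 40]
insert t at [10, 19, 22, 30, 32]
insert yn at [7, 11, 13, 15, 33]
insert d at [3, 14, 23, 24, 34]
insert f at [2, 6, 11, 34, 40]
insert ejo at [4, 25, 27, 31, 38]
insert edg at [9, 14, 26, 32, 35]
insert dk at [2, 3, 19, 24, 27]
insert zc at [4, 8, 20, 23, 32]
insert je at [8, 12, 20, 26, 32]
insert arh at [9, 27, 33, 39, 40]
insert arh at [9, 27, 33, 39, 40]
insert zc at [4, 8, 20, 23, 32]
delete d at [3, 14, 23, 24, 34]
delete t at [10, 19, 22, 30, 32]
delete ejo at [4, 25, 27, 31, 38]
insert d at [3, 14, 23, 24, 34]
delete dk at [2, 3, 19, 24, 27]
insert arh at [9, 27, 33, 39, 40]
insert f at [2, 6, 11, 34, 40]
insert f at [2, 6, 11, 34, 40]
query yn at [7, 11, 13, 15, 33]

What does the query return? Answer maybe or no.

Answer: maybe

Derivation:
Step 1: insert g at [9, 18, 31, 38, 40] -> counters=[0,0,0,0,0,0,0,0,0,1,0,0,0,0,0,0,0,0,1,0,0,0,0,0,0,0,0,0,0,0,0,1,0,0,0,0,0,0,1,0,1]
Step 2: insert t at [10, 19, 22, 30, 32] -> counters=[0,0,0,0,0,0,0,0,0,1,1,0,0,0,0,0,0,0,1,1,0,0,1,0,0,0,0,0,0,0,1,1,1,0,0,0,0,0,1,0,1]
Step 3: insert yn at [7, 11, 13, 15, 33] -> counters=[0,0,0,0,0,0,0,1,0,1,1,1,0,1,0,1,0,0,1,1,0,0,1,0,0,0,0,0,0,0,1,1,1,1,0,0,0,0,1,0,1]
Step 4: insert d at [3, 14, 23, 24, 34] -> counters=[0,0,0,1,0,0,0,1,0,1,1,1,0,1,1,1,0,0,1,1,0,0,1,1,1,0,0,0,0,0,1,1,1,1,1,0,0,0,1,0,1]
Step 5: insert f at [2, 6, 11, 34, 40] -> counters=[0,0,1,1,0,0,1,1,0,1,1,2,0,1,1,1,0,0,1,1,0,0,1,1,1,0,0,0,0,0,1,1,1,1,2,0,0,0,1,0,2]
Step 6: insert ejo at [4, 25, 27, 31, 38] -> counters=[0,0,1,1,1,0,1,1,0,1,1,2,0,1,1,1,0,0,1,1,0,0,1,1,1,1,0,1,0,0,1,2,1,1,2,0,0,0,2,0,2]
Step 7: insert edg at [9, 14, 26, 32, 35] -> counters=[0,0,1,1,1,0,1,1,0,2,1,2,0,1,2,1,0,0,1,1,0,0,1,1,1,1,1,1,0,0,1,2,2,1,2,1,0,0,2,0,2]
Step 8: insert dk at [2, 3, 19, 24, 27] -> counters=[0,0,2,2,1,0,1,1,0,2,1,2,0,1,2,1,0,0,1,2,0,0,1,1,2,1,1,2,0,0,1,2,2,1,2,1,0,0,2,0,2]
Step 9: insert zc at [4, 8, 20, 23, 32] -> counters=[0,0,2,2,2,0,1,1,1,2,1,2,0,1,2,1,0,0,1,2,1,0,1,2,2,1,1,2,0,0,1,2,3,1,2,1,0,0,2,0,2]
Step 10: insert je at [8, 12, 20, 26, 32] -> counters=[0,0,2,2,2,0,1,1,2,2,1,2,1,1,2,1,0,0,1,2,2,0,1,2,2,1,2,2,0,0,1,2,4,1,2,1,0,0,2,0,2]
Step 11: insert arh at [9, 27, 33, 39, 40] -> counters=[0,0,2,2,2,0,1,1,2,3,1,2,1,1,2,1,0,0,1,2,2,0,1,2,2,1,2,3,0,0,1,2,4,2,2,1,0,0,2,1,3]
Step 12: insert arh at [9, 27, 33, 39, 40] -> counters=[0,0,2,2,2,0,1,1,2,4,1,2,1,1,2,1,0,0,1,2,2,0,1,2,2,1,2,4,0,0,1,2,4,3,2,1,0,0,2,2,4]
Step 13: insert zc at [4, 8, 20, 23, 32] -> counters=[0,0,2,2,3,0,1,1,3,4,1,2,1,1,2,1,0,0,1,2,3,0,1,3,2,1,2,4,0,0,1,2,5,3,2,1,0,0,2,2,4]
Step 14: delete d at [3, 14, 23, 24, 34] -> counters=[0,0,2,1,3,0,1,1,3,4,1,2,1,1,1,1,0,0,1,2,3,0,1,2,1,1,2,4,0,0,1,2,5,3,1,1,0,0,2,2,4]
Step 15: delete t at [10, 19, 22, 30, 32] -> counters=[0,0,2,1,3,0,1,1,3,4,0,2,1,1,1,1,0,0,1,1,3,0,0,2,1,1,2,4,0,0,0,2,4,3,1,1,0,0,2,2,4]
Step 16: delete ejo at [4, 25, 27, 31, 38] -> counters=[0,0,2,1,2,0,1,1,3,4,0,2,1,1,1,1,0,0,1,1,3,0,0,2,1,0,2,3,0,0,0,1,4,3,1,1,0,0,1,2,4]
Step 17: insert d at [3, 14, 23, 24, 34] -> counters=[0,0,2,2,2,0,1,1,3,4,0,2,1,1,2,1,0,0,1,1,3,0,0,3,2,0,2,3,0,0,0,1,4,3,2,1,0,0,1,2,4]
Step 18: delete dk at [2, 3, 19, 24, 27] -> counters=[0,0,1,1,2,0,1,1,3,4,0,2,1,1,2,1,0,0,1,0,3,0,0,3,1,0,2,2,0,0,0,1,4,3,2,1,0,0,1,2,4]
Step 19: insert arh at [9, 27, 33, 39, 40] -> counters=[0,0,1,1,2,0,1,1,3,5,0,2,1,1,2,1,0,0,1,0,3,0,0,3,1,0,2,3,0,0,0,1,4,4,2,1,0,0,1,3,5]
Step 20: insert f at [2, 6, 11, 34, 40] -> counters=[0,0,2,1,2,0,2,1,3,5,0,3,1,1,2,1,0,0,1,0,3,0,0,3,1,0,2,3,0,0,0,1,4,4,3,1,0,0,1,3,6]
Step 21: insert f at [2, 6, 11, 34, 40] -> counters=[0,0,3,1,2,0,3,1,3,5,0,4,1,1,2,1,0,0,1,0,3,0,0,3,1,0,2,3,0,0,0,1,4,4,4,1,0,0,1,3,7]
Query yn: check counters[7]=1 counters[11]=4 counters[13]=1 counters[15]=1 counters[33]=4 -> maybe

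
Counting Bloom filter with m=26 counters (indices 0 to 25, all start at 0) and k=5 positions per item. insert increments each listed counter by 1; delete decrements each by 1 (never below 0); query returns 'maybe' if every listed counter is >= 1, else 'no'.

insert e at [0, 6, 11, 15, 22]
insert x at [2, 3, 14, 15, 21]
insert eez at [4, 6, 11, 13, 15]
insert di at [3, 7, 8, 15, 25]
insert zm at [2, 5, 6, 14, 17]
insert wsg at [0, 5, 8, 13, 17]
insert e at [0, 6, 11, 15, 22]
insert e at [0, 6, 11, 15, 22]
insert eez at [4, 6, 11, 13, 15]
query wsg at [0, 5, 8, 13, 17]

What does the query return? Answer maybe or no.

Answer: maybe

Derivation:
Step 1: insert e at [0, 6, 11, 15, 22] -> counters=[1,0,0,0,0,0,1,0,0,0,0,1,0,0,0,1,0,0,0,0,0,0,1,0,0,0]
Step 2: insert x at [2, 3, 14, 15, 21] -> counters=[1,0,1,1,0,0,1,0,0,0,0,1,0,0,1,2,0,0,0,0,0,1,1,0,0,0]
Step 3: insert eez at [4, 6, 11, 13, 15] -> counters=[1,0,1,1,1,0,2,0,0,0,0,2,0,1,1,3,0,0,0,0,0,1,1,0,0,0]
Step 4: insert di at [3, 7, 8, 15, 25] -> counters=[1,0,1,2,1,0,2,1,1,0,0,2,0,1,1,4,0,0,0,0,0,1,1,0,0,1]
Step 5: insert zm at [2, 5, 6, 14, 17] -> counters=[1,0,2,2,1,1,3,1,1,0,0,2,0,1,2,4,0,1,0,0,0,1,1,0,0,1]
Step 6: insert wsg at [0, 5, 8, 13, 17] -> counters=[2,0,2,2,1,2,3,1,2,0,0,2,0,2,2,4,0,2,0,0,0,1,1,0,0,1]
Step 7: insert e at [0, 6, 11, 15, 22] -> counters=[3,0,2,2,1,2,4,1,2,0,0,3,0,2,2,5,0,2,0,0,0,1,2,0,0,1]
Step 8: insert e at [0, 6, 11, 15, 22] -> counters=[4,0,2,2,1,2,5,1,2,0,0,4,0,2,2,6,0,2,0,0,0,1,3,0,0,1]
Step 9: insert eez at [4, 6, 11, 13, 15] -> counters=[4,0,2,2,2,2,6,1,2,0,0,5,0,3,2,7,0,2,0,0,0,1,3,0,0,1]
Query wsg: check counters[0]=4 counters[5]=2 counters[8]=2 counters[13]=3 counters[17]=2 -> maybe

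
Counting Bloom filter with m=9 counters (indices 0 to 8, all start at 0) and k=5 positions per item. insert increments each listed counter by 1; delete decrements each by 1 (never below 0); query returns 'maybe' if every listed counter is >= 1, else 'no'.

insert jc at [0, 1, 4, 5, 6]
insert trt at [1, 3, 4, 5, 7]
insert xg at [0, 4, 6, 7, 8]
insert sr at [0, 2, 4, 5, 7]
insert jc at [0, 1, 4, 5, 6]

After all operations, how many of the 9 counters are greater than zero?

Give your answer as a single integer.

Answer: 9

Derivation:
Step 1: insert jc at [0, 1, 4, 5, 6] -> counters=[1,1,0,0,1,1,1,0,0]
Step 2: insert trt at [1, 3, 4, 5, 7] -> counters=[1,2,0,1,2,2,1,1,0]
Step 3: insert xg at [0, 4, 6, 7, 8] -> counters=[2,2,0,1,3,2,2,2,1]
Step 4: insert sr at [0, 2, 4, 5, 7] -> counters=[3,2,1,1,4,3,2,3,1]
Step 5: insert jc at [0, 1, 4, 5, 6] -> counters=[4,3,1,1,5,4,3,3,1]
Final counters=[4,3,1,1,5,4,3,3,1] -> 9 nonzero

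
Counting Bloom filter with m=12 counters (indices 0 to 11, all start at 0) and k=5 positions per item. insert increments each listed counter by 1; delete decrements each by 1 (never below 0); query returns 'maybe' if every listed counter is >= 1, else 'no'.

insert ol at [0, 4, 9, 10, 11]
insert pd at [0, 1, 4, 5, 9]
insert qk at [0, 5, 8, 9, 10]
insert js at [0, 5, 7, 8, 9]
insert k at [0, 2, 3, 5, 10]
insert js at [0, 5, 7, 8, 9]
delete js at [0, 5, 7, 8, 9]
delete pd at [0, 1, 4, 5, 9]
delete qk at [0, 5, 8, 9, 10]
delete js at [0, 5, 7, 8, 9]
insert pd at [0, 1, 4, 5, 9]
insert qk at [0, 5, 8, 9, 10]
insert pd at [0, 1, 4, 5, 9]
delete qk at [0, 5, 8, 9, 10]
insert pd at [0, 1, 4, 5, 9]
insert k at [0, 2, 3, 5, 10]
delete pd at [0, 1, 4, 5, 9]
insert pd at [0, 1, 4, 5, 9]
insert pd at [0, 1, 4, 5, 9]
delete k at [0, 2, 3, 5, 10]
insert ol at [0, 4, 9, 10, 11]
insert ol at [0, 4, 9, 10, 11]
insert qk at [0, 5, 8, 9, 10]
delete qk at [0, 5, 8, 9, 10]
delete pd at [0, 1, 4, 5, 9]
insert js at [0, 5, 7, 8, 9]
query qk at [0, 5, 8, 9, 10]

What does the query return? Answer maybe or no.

Step 1: insert ol at [0, 4, 9, 10, 11] -> counters=[1,0,0,0,1,0,0,0,0,1,1,1]
Step 2: insert pd at [0, 1, 4, 5, 9] -> counters=[2,1,0,0,2,1,0,0,0,2,1,1]
Step 3: insert qk at [0, 5, 8, 9, 10] -> counters=[3,1,0,0,2,2,0,0,1,3,2,1]
Step 4: insert js at [0, 5, 7, 8, 9] -> counters=[4,1,0,0,2,3,0,1,2,4,2,1]
Step 5: insert k at [0, 2, 3, 5, 10] -> counters=[5,1,1,1,2,4,0,1,2,4,3,1]
Step 6: insert js at [0, 5, 7, 8, 9] -> counters=[6,1,1,1,2,5,0,2,3,5,3,1]
Step 7: delete js at [0, 5, 7, 8, 9] -> counters=[5,1,1,1,2,4,0,1,2,4,3,1]
Step 8: delete pd at [0, 1, 4, 5, 9] -> counters=[4,0,1,1,1,3,0,1,2,3,3,1]
Step 9: delete qk at [0, 5, 8, 9, 10] -> counters=[3,0,1,1,1,2,0,1,1,2,2,1]
Step 10: delete js at [0, 5, 7, 8, 9] -> counters=[2,0,1,1,1,1,0,0,0,1,2,1]
Step 11: insert pd at [0, 1, 4, 5, 9] -> counters=[3,1,1,1,2,2,0,0,0,2,2,1]
Step 12: insert qk at [0, 5, 8, 9, 10] -> counters=[4,1,1,1,2,3,0,0,1,3,3,1]
Step 13: insert pd at [0, 1, 4, 5, 9] -> counters=[5,2,1,1,3,4,0,0,1,4,3,1]
Step 14: delete qk at [0, 5, 8, 9, 10] -> counters=[4,2,1,1,3,3,0,0,0,3,2,1]
Step 15: insert pd at [0, 1, 4, 5, 9] -> counters=[5,3,1,1,4,4,0,0,0,4,2,1]
Step 16: insert k at [0, 2, 3, 5, 10] -> counters=[6,3,2,2,4,5,0,0,0,4,3,1]
Step 17: delete pd at [0, 1, 4, 5, 9] -> counters=[5,2,2,2,3,4,0,0,0,3,3,1]
Step 18: insert pd at [0, 1, 4, 5, 9] -> counters=[6,3,2,2,4,5,0,0,0,4,3,1]
Step 19: insert pd at [0, 1, 4, 5, 9] -> counters=[7,4,2,2,5,6,0,0,0,5,3,1]
Step 20: delete k at [0, 2, 3, 5, 10] -> counters=[6,4,1,1,5,5,0,0,0,5,2,1]
Step 21: insert ol at [0, 4, 9, 10, 11] -> counters=[7,4,1,1,6,5,0,0,0,6,3,2]
Step 22: insert ol at [0, 4, 9, 10, 11] -> counters=[8,4,1,1,7,5,0,0,0,7,4,3]
Step 23: insert qk at [0, 5, 8, 9, 10] -> counters=[9,4,1,1,7,6,0,0,1,8,5,3]
Step 24: delete qk at [0, 5, 8, 9, 10] -> counters=[8,4,1,1,7,5,0,0,0,7,4,3]
Step 25: delete pd at [0, 1, 4, 5, 9] -> counters=[7,3,1,1,6,4,0,0,0,6,4,3]
Step 26: insert js at [0, 5, 7, 8, 9] -> counters=[8,3,1,1,6,5,0,1,1,7,4,3]
Query qk: check counters[0]=8 counters[5]=5 counters[8]=1 counters[9]=7 counters[10]=4 -> maybe

Answer: maybe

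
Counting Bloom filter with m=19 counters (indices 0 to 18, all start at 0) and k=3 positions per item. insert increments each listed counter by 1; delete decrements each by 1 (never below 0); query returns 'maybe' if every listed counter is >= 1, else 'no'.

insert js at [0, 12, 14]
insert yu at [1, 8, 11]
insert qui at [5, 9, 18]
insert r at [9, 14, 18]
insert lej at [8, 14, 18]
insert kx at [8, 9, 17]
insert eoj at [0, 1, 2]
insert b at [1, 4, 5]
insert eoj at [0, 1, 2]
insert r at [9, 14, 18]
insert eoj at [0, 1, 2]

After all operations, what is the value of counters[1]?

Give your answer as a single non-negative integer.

Answer: 5

Derivation:
Step 1: insert js at [0, 12, 14] -> counters=[1,0,0,0,0,0,0,0,0,0,0,0,1,0,1,0,0,0,0]
Step 2: insert yu at [1, 8, 11] -> counters=[1,1,0,0,0,0,0,0,1,0,0,1,1,0,1,0,0,0,0]
Step 3: insert qui at [5, 9, 18] -> counters=[1,1,0,0,0,1,0,0,1,1,0,1,1,0,1,0,0,0,1]
Step 4: insert r at [9, 14, 18] -> counters=[1,1,0,0,0,1,0,0,1,2,0,1,1,0,2,0,0,0,2]
Step 5: insert lej at [8, 14, 18] -> counters=[1,1,0,0,0,1,0,0,2,2,0,1,1,0,3,0,0,0,3]
Step 6: insert kx at [8, 9, 17] -> counters=[1,1,0,0,0,1,0,0,3,3,0,1,1,0,3,0,0,1,3]
Step 7: insert eoj at [0, 1, 2] -> counters=[2,2,1,0,0,1,0,0,3,3,0,1,1,0,3,0,0,1,3]
Step 8: insert b at [1, 4, 5] -> counters=[2,3,1,0,1,2,0,0,3,3,0,1,1,0,3,0,0,1,3]
Step 9: insert eoj at [0, 1, 2] -> counters=[3,4,2,0,1,2,0,0,3,3,0,1,1,0,3,0,0,1,3]
Step 10: insert r at [9, 14, 18] -> counters=[3,4,2,0,1,2,0,0,3,4,0,1,1,0,4,0,0,1,4]
Step 11: insert eoj at [0, 1, 2] -> counters=[4,5,3,0,1,2,0,0,3,4,0,1,1,0,4,0,0,1,4]
Final counters=[4,5,3,0,1,2,0,0,3,4,0,1,1,0,4,0,0,1,4] -> counters[1]=5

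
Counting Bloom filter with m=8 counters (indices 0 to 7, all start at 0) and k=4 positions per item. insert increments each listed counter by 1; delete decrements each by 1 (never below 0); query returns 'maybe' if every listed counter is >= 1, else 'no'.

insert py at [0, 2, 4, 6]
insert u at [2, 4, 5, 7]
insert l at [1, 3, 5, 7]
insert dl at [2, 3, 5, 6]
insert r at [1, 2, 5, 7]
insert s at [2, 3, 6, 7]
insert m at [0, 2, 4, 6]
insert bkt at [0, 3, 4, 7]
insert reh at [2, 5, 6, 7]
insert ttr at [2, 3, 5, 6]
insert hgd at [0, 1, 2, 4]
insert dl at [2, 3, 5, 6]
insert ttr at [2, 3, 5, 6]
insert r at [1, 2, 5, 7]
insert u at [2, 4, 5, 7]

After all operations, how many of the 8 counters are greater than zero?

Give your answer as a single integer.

Answer: 8

Derivation:
Step 1: insert py at [0, 2, 4, 6] -> counters=[1,0,1,0,1,0,1,0]
Step 2: insert u at [2, 4, 5, 7] -> counters=[1,0,2,0,2,1,1,1]
Step 3: insert l at [1, 3, 5, 7] -> counters=[1,1,2,1,2,2,1,2]
Step 4: insert dl at [2, 3, 5, 6] -> counters=[1,1,3,2,2,3,2,2]
Step 5: insert r at [1, 2, 5, 7] -> counters=[1,2,4,2,2,4,2,3]
Step 6: insert s at [2, 3, 6, 7] -> counters=[1,2,5,3,2,4,3,4]
Step 7: insert m at [0, 2, 4, 6] -> counters=[2,2,6,3,3,4,4,4]
Step 8: insert bkt at [0, 3, 4, 7] -> counters=[3,2,6,4,4,4,4,5]
Step 9: insert reh at [2, 5, 6, 7] -> counters=[3,2,7,4,4,5,5,6]
Step 10: insert ttr at [2, 3, 5, 6] -> counters=[3,2,8,5,4,6,6,6]
Step 11: insert hgd at [0, 1, 2, 4] -> counters=[4,3,9,5,5,6,6,6]
Step 12: insert dl at [2, 3, 5, 6] -> counters=[4,3,10,6,5,7,7,6]
Step 13: insert ttr at [2, 3, 5, 6] -> counters=[4,3,11,7,5,8,8,6]
Step 14: insert r at [1, 2, 5, 7] -> counters=[4,4,12,7,5,9,8,7]
Step 15: insert u at [2, 4, 5, 7] -> counters=[4,4,13,7,6,10,8,8]
Final counters=[4,4,13,7,6,10,8,8] -> 8 nonzero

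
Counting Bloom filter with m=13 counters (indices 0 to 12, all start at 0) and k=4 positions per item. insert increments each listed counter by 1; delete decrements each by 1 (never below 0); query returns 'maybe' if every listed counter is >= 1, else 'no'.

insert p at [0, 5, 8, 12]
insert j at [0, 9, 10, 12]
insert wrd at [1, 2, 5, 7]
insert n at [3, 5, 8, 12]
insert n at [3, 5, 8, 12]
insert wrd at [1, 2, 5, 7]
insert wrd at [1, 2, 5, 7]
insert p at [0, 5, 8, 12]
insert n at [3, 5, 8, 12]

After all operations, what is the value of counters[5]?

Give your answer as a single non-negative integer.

Answer: 8

Derivation:
Step 1: insert p at [0, 5, 8, 12] -> counters=[1,0,0,0,0,1,0,0,1,0,0,0,1]
Step 2: insert j at [0, 9, 10, 12] -> counters=[2,0,0,0,0,1,0,0,1,1,1,0,2]
Step 3: insert wrd at [1, 2, 5, 7] -> counters=[2,1,1,0,0,2,0,1,1,1,1,0,2]
Step 4: insert n at [3, 5, 8, 12] -> counters=[2,1,1,1,0,3,0,1,2,1,1,0,3]
Step 5: insert n at [3, 5, 8, 12] -> counters=[2,1,1,2,0,4,0,1,3,1,1,0,4]
Step 6: insert wrd at [1, 2, 5, 7] -> counters=[2,2,2,2,0,5,0,2,3,1,1,0,4]
Step 7: insert wrd at [1, 2, 5, 7] -> counters=[2,3,3,2,0,6,0,3,3,1,1,0,4]
Step 8: insert p at [0, 5, 8, 12] -> counters=[3,3,3,2,0,7,0,3,4,1,1,0,5]
Step 9: insert n at [3, 5, 8, 12] -> counters=[3,3,3,3,0,8,0,3,5,1,1,0,6]
Final counters=[3,3,3,3,0,8,0,3,5,1,1,0,6] -> counters[5]=8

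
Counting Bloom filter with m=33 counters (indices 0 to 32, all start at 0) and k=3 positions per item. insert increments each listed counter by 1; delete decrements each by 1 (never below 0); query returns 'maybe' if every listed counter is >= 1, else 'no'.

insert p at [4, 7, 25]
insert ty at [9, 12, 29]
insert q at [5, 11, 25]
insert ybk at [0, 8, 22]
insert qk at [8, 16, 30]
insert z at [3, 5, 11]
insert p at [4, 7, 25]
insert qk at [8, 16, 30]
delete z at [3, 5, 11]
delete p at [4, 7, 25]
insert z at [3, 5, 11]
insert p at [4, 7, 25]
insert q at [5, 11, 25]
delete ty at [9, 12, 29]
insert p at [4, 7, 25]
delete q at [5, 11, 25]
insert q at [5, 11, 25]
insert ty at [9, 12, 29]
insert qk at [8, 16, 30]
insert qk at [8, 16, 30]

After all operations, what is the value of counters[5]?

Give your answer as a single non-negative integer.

Answer: 3

Derivation:
Step 1: insert p at [4, 7, 25] -> counters=[0,0,0,0,1,0,0,1,0,0,0,0,0,0,0,0,0,0,0,0,0,0,0,0,0,1,0,0,0,0,0,0,0]
Step 2: insert ty at [9, 12, 29] -> counters=[0,0,0,0,1,0,0,1,0,1,0,0,1,0,0,0,0,0,0,0,0,0,0,0,0,1,0,0,0,1,0,0,0]
Step 3: insert q at [5, 11, 25] -> counters=[0,0,0,0,1,1,0,1,0,1,0,1,1,0,0,0,0,0,0,0,0,0,0,0,0,2,0,0,0,1,0,0,0]
Step 4: insert ybk at [0, 8, 22] -> counters=[1,0,0,0,1,1,0,1,1,1,0,1,1,0,0,0,0,0,0,0,0,0,1,0,0,2,0,0,0,1,0,0,0]
Step 5: insert qk at [8, 16, 30] -> counters=[1,0,0,0,1,1,0,1,2,1,0,1,1,0,0,0,1,0,0,0,0,0,1,0,0,2,0,0,0,1,1,0,0]
Step 6: insert z at [3, 5, 11] -> counters=[1,0,0,1,1,2,0,1,2,1,0,2,1,0,0,0,1,0,0,0,0,0,1,0,0,2,0,0,0,1,1,0,0]
Step 7: insert p at [4, 7, 25] -> counters=[1,0,0,1,2,2,0,2,2,1,0,2,1,0,0,0,1,0,0,0,0,0,1,0,0,3,0,0,0,1,1,0,0]
Step 8: insert qk at [8, 16, 30] -> counters=[1,0,0,1,2,2,0,2,3,1,0,2,1,0,0,0,2,0,0,0,0,0,1,0,0,3,0,0,0,1,2,0,0]
Step 9: delete z at [3, 5, 11] -> counters=[1,0,0,0,2,1,0,2,3,1,0,1,1,0,0,0,2,0,0,0,0,0,1,0,0,3,0,0,0,1,2,0,0]
Step 10: delete p at [4, 7, 25] -> counters=[1,0,0,0,1,1,0,1,3,1,0,1,1,0,0,0,2,0,0,0,0,0,1,0,0,2,0,0,0,1,2,0,0]
Step 11: insert z at [3, 5, 11] -> counters=[1,0,0,1,1,2,0,1,3,1,0,2,1,0,0,0,2,0,0,0,0,0,1,0,0,2,0,0,0,1,2,0,0]
Step 12: insert p at [4, 7, 25] -> counters=[1,0,0,1,2,2,0,2,3,1,0,2,1,0,0,0,2,0,0,0,0,0,1,0,0,3,0,0,0,1,2,0,0]
Step 13: insert q at [5, 11, 25] -> counters=[1,0,0,1,2,3,0,2,3,1,0,3,1,0,0,0,2,0,0,0,0,0,1,0,0,4,0,0,0,1,2,0,0]
Step 14: delete ty at [9, 12, 29] -> counters=[1,0,0,1,2,3,0,2,3,0,0,3,0,0,0,0,2,0,0,0,0,0,1,0,0,4,0,0,0,0,2,0,0]
Step 15: insert p at [4, 7, 25] -> counters=[1,0,0,1,3,3,0,3,3,0,0,3,0,0,0,0,2,0,0,0,0,0,1,0,0,5,0,0,0,0,2,0,0]
Step 16: delete q at [5, 11, 25] -> counters=[1,0,0,1,3,2,0,3,3,0,0,2,0,0,0,0,2,0,0,0,0,0,1,0,0,4,0,0,0,0,2,0,0]
Step 17: insert q at [5, 11, 25] -> counters=[1,0,0,1,3,3,0,3,3,0,0,3,0,0,0,0,2,0,0,0,0,0,1,0,0,5,0,0,0,0,2,0,0]
Step 18: insert ty at [9, 12, 29] -> counters=[1,0,0,1,3,3,0,3,3,1,0,3,1,0,0,0,2,0,0,0,0,0,1,0,0,5,0,0,0,1,2,0,0]
Step 19: insert qk at [8, 16, 30] -> counters=[1,0,0,1,3,3,0,3,4,1,0,3,1,0,0,0,3,0,0,0,0,0,1,0,0,5,0,0,0,1,3,0,0]
Step 20: insert qk at [8, 16, 30] -> counters=[1,0,0,1,3,3,0,3,5,1,0,3,1,0,0,0,4,0,0,0,0,0,1,0,0,5,0,0,0,1,4,0,0]
Final counters=[1,0,0,1,3,3,0,3,5,1,0,3,1,0,0,0,4,0,0,0,0,0,1,0,0,5,0,0,0,1,4,0,0] -> counters[5]=3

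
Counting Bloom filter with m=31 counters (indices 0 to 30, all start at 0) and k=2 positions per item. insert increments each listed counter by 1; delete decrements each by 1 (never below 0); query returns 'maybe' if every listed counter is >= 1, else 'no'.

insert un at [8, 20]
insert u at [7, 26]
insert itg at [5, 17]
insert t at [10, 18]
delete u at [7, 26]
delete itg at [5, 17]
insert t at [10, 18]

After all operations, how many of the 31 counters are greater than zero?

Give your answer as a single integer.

Answer: 4

Derivation:
Step 1: insert un at [8, 20] -> counters=[0,0,0,0,0,0,0,0,1,0,0,0,0,0,0,0,0,0,0,0,1,0,0,0,0,0,0,0,0,0,0]
Step 2: insert u at [7, 26] -> counters=[0,0,0,0,0,0,0,1,1,0,0,0,0,0,0,0,0,0,0,0,1,0,0,0,0,0,1,0,0,0,0]
Step 3: insert itg at [5, 17] -> counters=[0,0,0,0,0,1,0,1,1,0,0,0,0,0,0,0,0,1,0,0,1,0,0,0,0,0,1,0,0,0,0]
Step 4: insert t at [10, 18] -> counters=[0,0,0,0,0,1,0,1,1,0,1,0,0,0,0,0,0,1,1,0,1,0,0,0,0,0,1,0,0,0,0]
Step 5: delete u at [7, 26] -> counters=[0,0,0,0,0,1,0,0,1,0,1,0,0,0,0,0,0,1,1,0,1,0,0,0,0,0,0,0,0,0,0]
Step 6: delete itg at [5, 17] -> counters=[0,0,0,0,0,0,0,0,1,0,1,0,0,0,0,0,0,0,1,0,1,0,0,0,0,0,0,0,0,0,0]
Step 7: insert t at [10, 18] -> counters=[0,0,0,0,0,0,0,0,1,0,2,0,0,0,0,0,0,0,2,0,1,0,0,0,0,0,0,0,0,0,0]
Final counters=[0,0,0,0,0,0,0,0,1,0,2,0,0,0,0,0,0,0,2,0,1,0,0,0,0,0,0,0,0,0,0] -> 4 nonzero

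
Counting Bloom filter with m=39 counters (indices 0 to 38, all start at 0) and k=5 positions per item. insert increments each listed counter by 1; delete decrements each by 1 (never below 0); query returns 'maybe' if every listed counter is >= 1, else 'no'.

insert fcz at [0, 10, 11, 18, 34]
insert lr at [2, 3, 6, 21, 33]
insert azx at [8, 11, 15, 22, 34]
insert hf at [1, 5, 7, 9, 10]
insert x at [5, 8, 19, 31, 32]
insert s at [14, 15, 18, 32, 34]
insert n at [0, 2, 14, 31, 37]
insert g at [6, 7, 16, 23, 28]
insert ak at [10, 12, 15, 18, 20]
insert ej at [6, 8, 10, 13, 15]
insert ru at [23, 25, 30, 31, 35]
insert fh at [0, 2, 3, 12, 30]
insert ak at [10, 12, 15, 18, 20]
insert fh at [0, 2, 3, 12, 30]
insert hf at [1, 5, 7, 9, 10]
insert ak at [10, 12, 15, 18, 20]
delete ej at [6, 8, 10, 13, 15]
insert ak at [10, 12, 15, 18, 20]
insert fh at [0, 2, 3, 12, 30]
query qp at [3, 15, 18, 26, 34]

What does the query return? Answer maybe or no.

Answer: no

Derivation:
Step 1: insert fcz at [0, 10, 11, 18, 34] -> counters=[1,0,0,0,0,0,0,0,0,0,1,1,0,0,0,0,0,0,1,0,0,0,0,0,0,0,0,0,0,0,0,0,0,0,1,0,0,0,0]
Step 2: insert lr at [2, 3, 6, 21, 33] -> counters=[1,0,1,1,0,0,1,0,0,0,1,1,0,0,0,0,0,0,1,0,0,1,0,0,0,0,0,0,0,0,0,0,0,1,1,0,0,0,0]
Step 3: insert azx at [8, 11, 15, 22, 34] -> counters=[1,0,1,1,0,0,1,0,1,0,1,2,0,0,0,1,0,0,1,0,0,1,1,0,0,0,0,0,0,0,0,0,0,1,2,0,0,0,0]
Step 4: insert hf at [1, 5, 7, 9, 10] -> counters=[1,1,1,1,0,1,1,1,1,1,2,2,0,0,0,1,0,0,1,0,0,1,1,0,0,0,0,0,0,0,0,0,0,1,2,0,0,0,0]
Step 5: insert x at [5, 8, 19, 31, 32] -> counters=[1,1,1,1,0,2,1,1,2,1,2,2,0,0,0,1,0,0,1,1,0,1,1,0,0,0,0,0,0,0,0,1,1,1,2,0,0,0,0]
Step 6: insert s at [14, 15, 18, 32, 34] -> counters=[1,1,1,1,0,2,1,1,2,1,2,2,0,0,1,2,0,0,2,1,0,1,1,0,0,0,0,0,0,0,0,1,2,1,3,0,0,0,0]
Step 7: insert n at [0, 2, 14, 31, 37] -> counters=[2,1,2,1,0,2,1,1,2,1,2,2,0,0,2,2,0,0,2,1,0,1,1,0,0,0,0,0,0,0,0,2,2,1,3,0,0,1,0]
Step 8: insert g at [6, 7, 16, 23, 28] -> counters=[2,1,2,1,0,2,2,2,2,1,2,2,0,0,2,2,1,0,2,1,0,1,1,1,0,0,0,0,1,0,0,2,2,1,3,0,0,1,0]
Step 9: insert ak at [10, 12, 15, 18, 20] -> counters=[2,1,2,1,0,2,2,2,2,1,3,2,1,0,2,3,1,0,3,1,1,1,1,1,0,0,0,0,1,0,0,2,2,1,3,0,0,1,0]
Step 10: insert ej at [6, 8, 10, 13, 15] -> counters=[2,1,2,1,0,2,3,2,3,1,4,2,1,1,2,4,1,0,3,1,1,1,1,1,0,0,0,0,1,0,0,2,2,1,3,0,0,1,0]
Step 11: insert ru at [23, 25, 30, 31, 35] -> counters=[2,1,2,1,0,2,3,2,3,1,4,2,1,1,2,4,1,0,3,1,1,1,1,2,0,1,0,0,1,0,1,3,2,1,3,1,0,1,0]
Step 12: insert fh at [0, 2, 3, 12, 30] -> counters=[3,1,3,2,0,2,3,2,3,1,4,2,2,1,2,4,1,0,3,1,1,1,1,2,0,1,0,0,1,0,2,3,2,1,3,1,0,1,0]
Step 13: insert ak at [10, 12, 15, 18, 20] -> counters=[3,1,3,2,0,2,3,2,3,1,5,2,3,1,2,5,1,0,4,1,2,1,1,2,0,1,0,0,1,0,2,3,2,1,3,1,0,1,0]
Step 14: insert fh at [0, 2, 3, 12, 30] -> counters=[4,1,4,3,0,2,3,2,3,1,5,2,4,1,2,5,1,0,4,1,2,1,1,2,0,1,0,0,1,0,3,3,2,1,3,1,0,1,0]
Step 15: insert hf at [1, 5, 7, 9, 10] -> counters=[4,2,4,3,0,3,3,3,3,2,6,2,4,1,2,5,1,0,4,1,2,1,1,2,0,1,0,0,1,0,3,3,2,1,3,1,0,1,0]
Step 16: insert ak at [10, 12, 15, 18, 20] -> counters=[4,2,4,3,0,3,3,3,3,2,7,2,5,1,2,6,1,0,5,1,3,1,1,2,0,1,0,0,1,0,3,3,2,1,3,1,0,1,0]
Step 17: delete ej at [6, 8, 10, 13, 15] -> counters=[4,2,4,3,0,3,2,3,2,2,6,2,5,0,2,5,1,0,5,1,3,1,1,2,0,1,0,0,1,0,3,3,2,1,3,1,0,1,0]
Step 18: insert ak at [10, 12, 15, 18, 20] -> counters=[4,2,4,3,0,3,2,3,2,2,7,2,6,0,2,6,1,0,6,1,4,1,1,2,0,1,0,0,1,0,3,3,2,1,3,1,0,1,0]
Step 19: insert fh at [0, 2, 3, 12, 30] -> counters=[5,2,5,4,0,3,2,3,2,2,7,2,7,0,2,6,1,0,6,1,4,1,1,2,0,1,0,0,1,0,4,3,2,1,3,1,0,1,0]
Query qp: check counters[3]=4 counters[15]=6 counters[18]=6 counters[26]=0 counters[34]=3 -> no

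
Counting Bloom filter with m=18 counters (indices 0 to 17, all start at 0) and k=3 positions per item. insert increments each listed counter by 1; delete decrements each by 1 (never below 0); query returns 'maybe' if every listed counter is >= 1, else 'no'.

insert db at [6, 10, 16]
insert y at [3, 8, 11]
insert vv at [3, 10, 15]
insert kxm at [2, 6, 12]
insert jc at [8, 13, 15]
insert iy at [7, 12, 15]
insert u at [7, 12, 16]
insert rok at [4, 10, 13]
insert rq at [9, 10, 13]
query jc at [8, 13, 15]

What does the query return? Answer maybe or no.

Answer: maybe

Derivation:
Step 1: insert db at [6, 10, 16] -> counters=[0,0,0,0,0,0,1,0,0,0,1,0,0,0,0,0,1,0]
Step 2: insert y at [3, 8, 11] -> counters=[0,0,0,1,0,0,1,0,1,0,1,1,0,0,0,0,1,0]
Step 3: insert vv at [3, 10, 15] -> counters=[0,0,0,2,0,0,1,0,1,0,2,1,0,0,0,1,1,0]
Step 4: insert kxm at [2, 6, 12] -> counters=[0,0,1,2,0,0,2,0,1,0,2,1,1,0,0,1,1,0]
Step 5: insert jc at [8, 13, 15] -> counters=[0,0,1,2,0,0,2,0,2,0,2,1,1,1,0,2,1,0]
Step 6: insert iy at [7, 12, 15] -> counters=[0,0,1,2,0,0,2,1,2,0,2,1,2,1,0,3,1,0]
Step 7: insert u at [7, 12, 16] -> counters=[0,0,1,2,0,0,2,2,2,0,2,1,3,1,0,3,2,0]
Step 8: insert rok at [4, 10, 13] -> counters=[0,0,1,2,1,0,2,2,2,0,3,1,3,2,0,3,2,0]
Step 9: insert rq at [9, 10, 13] -> counters=[0,0,1,2,1,0,2,2,2,1,4,1,3,3,0,3,2,0]
Query jc: check counters[8]=2 counters[13]=3 counters[15]=3 -> maybe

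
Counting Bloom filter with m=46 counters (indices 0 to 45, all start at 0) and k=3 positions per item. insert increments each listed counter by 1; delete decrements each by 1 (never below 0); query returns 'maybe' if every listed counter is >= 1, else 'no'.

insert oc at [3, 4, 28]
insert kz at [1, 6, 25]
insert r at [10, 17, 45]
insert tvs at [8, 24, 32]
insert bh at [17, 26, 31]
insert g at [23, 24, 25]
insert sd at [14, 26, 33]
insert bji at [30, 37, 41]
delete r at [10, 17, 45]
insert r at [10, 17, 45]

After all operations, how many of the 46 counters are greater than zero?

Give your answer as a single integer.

Answer: 20

Derivation:
Step 1: insert oc at [3, 4, 28] -> counters=[0,0,0,1,1,0,0,0,0,0,0,0,0,0,0,0,0,0,0,0,0,0,0,0,0,0,0,0,1,0,0,0,0,0,0,0,0,0,0,0,0,0,0,0,0,0]
Step 2: insert kz at [1, 6, 25] -> counters=[0,1,0,1,1,0,1,0,0,0,0,0,0,0,0,0,0,0,0,0,0,0,0,0,0,1,0,0,1,0,0,0,0,0,0,0,0,0,0,0,0,0,0,0,0,0]
Step 3: insert r at [10, 17, 45] -> counters=[0,1,0,1,1,0,1,0,0,0,1,0,0,0,0,0,0,1,0,0,0,0,0,0,0,1,0,0,1,0,0,0,0,0,0,0,0,0,0,0,0,0,0,0,0,1]
Step 4: insert tvs at [8, 24, 32] -> counters=[0,1,0,1,1,0,1,0,1,0,1,0,0,0,0,0,0,1,0,0,0,0,0,0,1,1,0,0,1,0,0,0,1,0,0,0,0,0,0,0,0,0,0,0,0,1]
Step 5: insert bh at [17, 26, 31] -> counters=[0,1,0,1,1,0,1,0,1,0,1,0,0,0,0,0,0,2,0,0,0,0,0,0,1,1,1,0,1,0,0,1,1,0,0,0,0,0,0,0,0,0,0,0,0,1]
Step 6: insert g at [23, 24, 25] -> counters=[0,1,0,1,1,0,1,0,1,0,1,0,0,0,0,0,0,2,0,0,0,0,0,1,2,2,1,0,1,0,0,1,1,0,0,0,0,0,0,0,0,0,0,0,0,1]
Step 7: insert sd at [14, 26, 33] -> counters=[0,1,0,1,1,0,1,0,1,0,1,0,0,0,1,0,0,2,0,0,0,0,0,1,2,2,2,0,1,0,0,1,1,1,0,0,0,0,0,0,0,0,0,0,0,1]
Step 8: insert bji at [30, 37, 41] -> counters=[0,1,0,1,1,0,1,0,1,0,1,0,0,0,1,0,0,2,0,0,0,0,0,1,2,2,2,0,1,0,1,1,1,1,0,0,0,1,0,0,0,1,0,0,0,1]
Step 9: delete r at [10, 17, 45] -> counters=[0,1,0,1,1,0,1,0,1,0,0,0,0,0,1,0,0,1,0,0,0,0,0,1,2,2,2,0,1,0,1,1,1,1,0,0,0,1,0,0,0,1,0,0,0,0]
Step 10: insert r at [10, 17, 45] -> counters=[0,1,0,1,1,0,1,0,1,0,1,0,0,0,1,0,0,2,0,0,0,0,0,1,2,2,2,0,1,0,1,1,1,1,0,0,0,1,0,0,0,1,0,0,0,1]
Final counters=[0,1,0,1,1,0,1,0,1,0,1,0,0,0,1,0,0,2,0,0,0,0,0,1,2,2,2,0,1,0,1,1,1,1,0,0,0,1,0,0,0,1,0,0,0,1] -> 20 nonzero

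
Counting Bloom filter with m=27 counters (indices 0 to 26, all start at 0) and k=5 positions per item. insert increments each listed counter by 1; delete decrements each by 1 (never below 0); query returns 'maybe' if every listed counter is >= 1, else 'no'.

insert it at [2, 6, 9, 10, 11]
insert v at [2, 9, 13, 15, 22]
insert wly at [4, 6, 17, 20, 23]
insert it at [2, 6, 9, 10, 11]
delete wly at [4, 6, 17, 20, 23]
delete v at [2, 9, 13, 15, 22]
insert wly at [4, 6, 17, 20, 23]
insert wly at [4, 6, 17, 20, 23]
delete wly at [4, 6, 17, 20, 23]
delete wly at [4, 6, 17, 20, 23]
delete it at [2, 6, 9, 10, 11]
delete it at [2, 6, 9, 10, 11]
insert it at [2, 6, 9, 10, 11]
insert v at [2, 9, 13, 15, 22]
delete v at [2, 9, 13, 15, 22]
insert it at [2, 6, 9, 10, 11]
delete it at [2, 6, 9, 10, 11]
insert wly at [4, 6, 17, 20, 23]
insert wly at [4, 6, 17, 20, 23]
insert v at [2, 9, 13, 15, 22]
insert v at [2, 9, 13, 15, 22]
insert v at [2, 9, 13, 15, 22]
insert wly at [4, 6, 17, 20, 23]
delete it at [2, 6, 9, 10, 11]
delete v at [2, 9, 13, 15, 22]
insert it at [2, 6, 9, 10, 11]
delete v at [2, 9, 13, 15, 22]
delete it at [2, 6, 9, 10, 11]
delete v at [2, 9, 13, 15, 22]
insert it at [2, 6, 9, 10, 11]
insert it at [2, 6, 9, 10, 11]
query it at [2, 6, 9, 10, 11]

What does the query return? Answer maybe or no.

Step 1: insert it at [2, 6, 9, 10, 11] -> counters=[0,0,1,0,0,0,1,0,0,1,1,1,0,0,0,0,0,0,0,0,0,0,0,0,0,0,0]
Step 2: insert v at [2, 9, 13, 15, 22] -> counters=[0,0,2,0,0,0,1,0,0,2,1,1,0,1,0,1,0,0,0,0,0,0,1,0,0,0,0]
Step 3: insert wly at [4, 6, 17, 20, 23] -> counters=[0,0,2,0,1,0,2,0,0,2,1,1,0,1,0,1,0,1,0,0,1,0,1,1,0,0,0]
Step 4: insert it at [2, 6, 9, 10, 11] -> counters=[0,0,3,0,1,0,3,0,0,3,2,2,0,1,0,1,0,1,0,0,1,0,1,1,0,0,0]
Step 5: delete wly at [4, 6, 17, 20, 23] -> counters=[0,0,3,0,0,0,2,0,0,3,2,2,0,1,0,1,0,0,0,0,0,0,1,0,0,0,0]
Step 6: delete v at [2, 9, 13, 15, 22] -> counters=[0,0,2,0,0,0,2,0,0,2,2,2,0,0,0,0,0,0,0,0,0,0,0,0,0,0,0]
Step 7: insert wly at [4, 6, 17, 20, 23] -> counters=[0,0,2,0,1,0,3,0,0,2,2,2,0,0,0,0,0,1,0,0,1,0,0,1,0,0,0]
Step 8: insert wly at [4, 6, 17, 20, 23] -> counters=[0,0,2,0,2,0,4,0,0,2,2,2,0,0,0,0,0,2,0,0,2,0,0,2,0,0,0]
Step 9: delete wly at [4, 6, 17, 20, 23] -> counters=[0,0,2,0,1,0,3,0,0,2,2,2,0,0,0,0,0,1,0,0,1,0,0,1,0,0,0]
Step 10: delete wly at [4, 6, 17, 20, 23] -> counters=[0,0,2,0,0,0,2,0,0,2,2,2,0,0,0,0,0,0,0,0,0,0,0,0,0,0,0]
Step 11: delete it at [2, 6, 9, 10, 11] -> counters=[0,0,1,0,0,0,1,0,0,1,1,1,0,0,0,0,0,0,0,0,0,0,0,0,0,0,0]
Step 12: delete it at [2, 6, 9, 10, 11] -> counters=[0,0,0,0,0,0,0,0,0,0,0,0,0,0,0,0,0,0,0,0,0,0,0,0,0,0,0]
Step 13: insert it at [2, 6, 9, 10, 11] -> counters=[0,0,1,0,0,0,1,0,0,1,1,1,0,0,0,0,0,0,0,0,0,0,0,0,0,0,0]
Step 14: insert v at [2, 9, 13, 15, 22] -> counters=[0,0,2,0,0,0,1,0,0,2,1,1,0,1,0,1,0,0,0,0,0,0,1,0,0,0,0]
Step 15: delete v at [2, 9, 13, 15, 22] -> counters=[0,0,1,0,0,0,1,0,0,1,1,1,0,0,0,0,0,0,0,0,0,0,0,0,0,0,0]
Step 16: insert it at [2, 6, 9, 10, 11] -> counters=[0,0,2,0,0,0,2,0,0,2,2,2,0,0,0,0,0,0,0,0,0,0,0,0,0,0,0]
Step 17: delete it at [2, 6, 9, 10, 11] -> counters=[0,0,1,0,0,0,1,0,0,1,1,1,0,0,0,0,0,0,0,0,0,0,0,0,0,0,0]
Step 18: insert wly at [4, 6, 17, 20, 23] -> counters=[0,0,1,0,1,0,2,0,0,1,1,1,0,0,0,0,0,1,0,0,1,0,0,1,0,0,0]
Step 19: insert wly at [4, 6, 17, 20, 23] -> counters=[0,0,1,0,2,0,3,0,0,1,1,1,0,0,0,0,0,2,0,0,2,0,0,2,0,0,0]
Step 20: insert v at [2, 9, 13, 15, 22] -> counters=[0,0,2,0,2,0,3,0,0,2,1,1,0,1,0,1,0,2,0,0,2,0,1,2,0,0,0]
Step 21: insert v at [2, 9, 13, 15, 22] -> counters=[0,0,3,0,2,0,3,0,0,3,1,1,0,2,0,2,0,2,0,0,2,0,2,2,0,0,0]
Step 22: insert v at [2, 9, 13, 15, 22] -> counters=[0,0,4,0,2,0,3,0,0,4,1,1,0,3,0,3,0,2,0,0,2,0,3,2,0,0,0]
Step 23: insert wly at [4, 6, 17, 20, 23] -> counters=[0,0,4,0,3,0,4,0,0,4,1,1,0,3,0,3,0,3,0,0,3,0,3,3,0,0,0]
Step 24: delete it at [2, 6, 9, 10, 11] -> counters=[0,0,3,0,3,0,3,0,0,3,0,0,0,3,0,3,0,3,0,0,3,0,3,3,0,0,0]
Step 25: delete v at [2, 9, 13, 15, 22] -> counters=[0,0,2,0,3,0,3,0,0,2,0,0,0,2,0,2,0,3,0,0,3,0,2,3,0,0,0]
Step 26: insert it at [2, 6, 9, 10, 11] -> counters=[0,0,3,0,3,0,4,0,0,3,1,1,0,2,0,2,0,3,0,0,3,0,2,3,0,0,0]
Step 27: delete v at [2, 9, 13, 15, 22] -> counters=[0,0,2,0,3,0,4,0,0,2,1,1,0,1,0,1,0,3,0,0,3,0,1,3,0,0,0]
Step 28: delete it at [2, 6, 9, 10, 11] -> counters=[0,0,1,0,3,0,3,0,0,1,0,0,0,1,0,1,0,3,0,0,3,0,1,3,0,0,0]
Step 29: delete v at [2, 9, 13, 15, 22] -> counters=[0,0,0,0,3,0,3,0,0,0,0,0,0,0,0,0,0,3,0,0,3,0,0,3,0,0,0]
Step 30: insert it at [2, 6, 9, 10, 11] -> counters=[0,0,1,0,3,0,4,0,0,1,1,1,0,0,0,0,0,3,0,0,3,0,0,3,0,0,0]
Step 31: insert it at [2, 6, 9, 10, 11] -> counters=[0,0,2,0,3,0,5,0,0,2,2,2,0,0,0,0,0,3,0,0,3,0,0,3,0,0,0]
Query it: check counters[2]=2 counters[6]=5 counters[9]=2 counters[10]=2 counters[11]=2 -> maybe

Answer: maybe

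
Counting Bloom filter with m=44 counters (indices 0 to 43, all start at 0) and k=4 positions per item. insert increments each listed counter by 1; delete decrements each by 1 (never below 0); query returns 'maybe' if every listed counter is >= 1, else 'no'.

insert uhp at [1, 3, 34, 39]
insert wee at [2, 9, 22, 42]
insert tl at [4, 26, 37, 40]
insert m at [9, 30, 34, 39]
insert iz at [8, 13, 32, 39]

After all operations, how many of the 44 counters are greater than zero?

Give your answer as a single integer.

Answer: 16

Derivation:
Step 1: insert uhp at [1, 3, 34, 39] -> counters=[0,1,0,1,0,0,0,0,0,0,0,0,0,0,0,0,0,0,0,0,0,0,0,0,0,0,0,0,0,0,0,0,0,0,1,0,0,0,0,1,0,0,0,0]
Step 2: insert wee at [2, 9, 22, 42] -> counters=[0,1,1,1,0,0,0,0,0,1,0,0,0,0,0,0,0,0,0,0,0,0,1,0,0,0,0,0,0,0,0,0,0,0,1,0,0,0,0,1,0,0,1,0]
Step 3: insert tl at [4, 26, 37, 40] -> counters=[0,1,1,1,1,0,0,0,0,1,0,0,0,0,0,0,0,0,0,0,0,0,1,0,0,0,1,0,0,0,0,0,0,0,1,0,0,1,0,1,1,0,1,0]
Step 4: insert m at [9, 30, 34, 39] -> counters=[0,1,1,1,1,0,0,0,0,2,0,0,0,0,0,0,0,0,0,0,0,0,1,0,0,0,1,0,0,0,1,0,0,0,2,0,0,1,0,2,1,0,1,0]
Step 5: insert iz at [8, 13, 32, 39] -> counters=[0,1,1,1,1,0,0,0,1,2,0,0,0,1,0,0,0,0,0,0,0,0,1,0,0,0,1,0,0,0,1,0,1,0,2,0,0,1,0,3,1,0,1,0]
Final counters=[0,1,1,1,1,0,0,0,1,2,0,0,0,1,0,0,0,0,0,0,0,0,1,0,0,0,1,0,0,0,1,0,1,0,2,0,0,1,0,3,1,0,1,0] -> 16 nonzero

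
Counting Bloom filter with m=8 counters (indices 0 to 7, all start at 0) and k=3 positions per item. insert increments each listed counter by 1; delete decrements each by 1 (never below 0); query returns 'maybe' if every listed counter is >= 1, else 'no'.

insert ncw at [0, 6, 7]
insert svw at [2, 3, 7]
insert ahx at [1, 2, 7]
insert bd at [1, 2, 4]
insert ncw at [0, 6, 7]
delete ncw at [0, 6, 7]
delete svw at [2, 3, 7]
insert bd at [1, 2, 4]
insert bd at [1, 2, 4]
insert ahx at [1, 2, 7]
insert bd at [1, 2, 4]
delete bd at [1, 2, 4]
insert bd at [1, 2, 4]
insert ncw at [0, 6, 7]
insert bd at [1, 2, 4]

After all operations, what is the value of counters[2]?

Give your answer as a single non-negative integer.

Answer: 7

Derivation:
Step 1: insert ncw at [0, 6, 7] -> counters=[1,0,0,0,0,0,1,1]
Step 2: insert svw at [2, 3, 7] -> counters=[1,0,1,1,0,0,1,2]
Step 3: insert ahx at [1, 2, 7] -> counters=[1,1,2,1,0,0,1,3]
Step 4: insert bd at [1, 2, 4] -> counters=[1,2,3,1,1,0,1,3]
Step 5: insert ncw at [0, 6, 7] -> counters=[2,2,3,1,1,0,2,4]
Step 6: delete ncw at [0, 6, 7] -> counters=[1,2,3,1,1,0,1,3]
Step 7: delete svw at [2, 3, 7] -> counters=[1,2,2,0,1,0,1,2]
Step 8: insert bd at [1, 2, 4] -> counters=[1,3,3,0,2,0,1,2]
Step 9: insert bd at [1, 2, 4] -> counters=[1,4,4,0,3,0,1,2]
Step 10: insert ahx at [1, 2, 7] -> counters=[1,5,5,0,3,0,1,3]
Step 11: insert bd at [1, 2, 4] -> counters=[1,6,6,0,4,0,1,3]
Step 12: delete bd at [1, 2, 4] -> counters=[1,5,5,0,3,0,1,3]
Step 13: insert bd at [1, 2, 4] -> counters=[1,6,6,0,4,0,1,3]
Step 14: insert ncw at [0, 6, 7] -> counters=[2,6,6,0,4,0,2,4]
Step 15: insert bd at [1, 2, 4] -> counters=[2,7,7,0,5,0,2,4]
Final counters=[2,7,7,0,5,0,2,4] -> counters[2]=7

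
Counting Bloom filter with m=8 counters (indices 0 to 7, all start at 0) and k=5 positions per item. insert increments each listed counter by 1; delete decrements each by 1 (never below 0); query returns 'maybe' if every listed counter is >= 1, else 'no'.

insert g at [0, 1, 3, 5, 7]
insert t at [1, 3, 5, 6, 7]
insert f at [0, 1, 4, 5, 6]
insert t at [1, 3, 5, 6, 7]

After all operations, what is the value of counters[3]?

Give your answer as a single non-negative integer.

Answer: 3

Derivation:
Step 1: insert g at [0, 1, 3, 5, 7] -> counters=[1,1,0,1,0,1,0,1]
Step 2: insert t at [1, 3, 5, 6, 7] -> counters=[1,2,0,2,0,2,1,2]
Step 3: insert f at [0, 1, 4, 5, 6] -> counters=[2,3,0,2,1,3,2,2]
Step 4: insert t at [1, 3, 5, 6, 7] -> counters=[2,4,0,3,1,4,3,3]
Final counters=[2,4,0,3,1,4,3,3] -> counters[3]=3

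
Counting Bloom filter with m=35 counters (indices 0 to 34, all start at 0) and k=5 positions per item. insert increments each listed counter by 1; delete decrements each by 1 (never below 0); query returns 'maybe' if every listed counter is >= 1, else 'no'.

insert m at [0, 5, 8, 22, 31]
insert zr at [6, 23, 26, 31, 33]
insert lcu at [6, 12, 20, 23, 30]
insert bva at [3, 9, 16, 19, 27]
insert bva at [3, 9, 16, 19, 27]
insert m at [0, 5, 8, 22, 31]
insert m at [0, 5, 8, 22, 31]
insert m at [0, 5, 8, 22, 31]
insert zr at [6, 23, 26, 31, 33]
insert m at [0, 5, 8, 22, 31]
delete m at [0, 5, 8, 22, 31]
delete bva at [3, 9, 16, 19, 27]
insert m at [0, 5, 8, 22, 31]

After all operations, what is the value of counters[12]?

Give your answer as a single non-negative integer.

Answer: 1

Derivation:
Step 1: insert m at [0, 5, 8, 22, 31] -> counters=[1,0,0,0,0,1,0,0,1,0,0,0,0,0,0,0,0,0,0,0,0,0,1,0,0,0,0,0,0,0,0,1,0,0,0]
Step 2: insert zr at [6, 23, 26, 31, 33] -> counters=[1,0,0,0,0,1,1,0,1,0,0,0,0,0,0,0,0,0,0,0,0,0,1,1,0,0,1,0,0,0,0,2,0,1,0]
Step 3: insert lcu at [6, 12, 20, 23, 30] -> counters=[1,0,0,0,0,1,2,0,1,0,0,0,1,0,0,0,0,0,0,0,1,0,1,2,0,0,1,0,0,0,1,2,0,1,0]
Step 4: insert bva at [3, 9, 16, 19, 27] -> counters=[1,0,0,1,0,1,2,0,1,1,0,0,1,0,0,0,1,0,0,1,1,0,1,2,0,0,1,1,0,0,1,2,0,1,0]
Step 5: insert bva at [3, 9, 16, 19, 27] -> counters=[1,0,0,2,0,1,2,0,1,2,0,0,1,0,0,0,2,0,0,2,1,0,1,2,0,0,1,2,0,0,1,2,0,1,0]
Step 6: insert m at [0, 5, 8, 22, 31] -> counters=[2,0,0,2,0,2,2,0,2,2,0,0,1,0,0,0,2,0,0,2,1,0,2,2,0,0,1,2,0,0,1,3,0,1,0]
Step 7: insert m at [0, 5, 8, 22, 31] -> counters=[3,0,0,2,0,3,2,0,3,2,0,0,1,0,0,0,2,0,0,2,1,0,3,2,0,0,1,2,0,0,1,4,0,1,0]
Step 8: insert m at [0, 5, 8, 22, 31] -> counters=[4,0,0,2,0,4,2,0,4,2,0,0,1,0,0,0,2,0,0,2,1,0,4,2,0,0,1,2,0,0,1,5,0,1,0]
Step 9: insert zr at [6, 23, 26, 31, 33] -> counters=[4,0,0,2,0,4,3,0,4,2,0,0,1,0,0,0,2,0,0,2,1,0,4,3,0,0,2,2,0,0,1,6,0,2,0]
Step 10: insert m at [0, 5, 8, 22, 31] -> counters=[5,0,0,2,0,5,3,0,5,2,0,0,1,0,0,0,2,0,0,2,1,0,5,3,0,0,2,2,0,0,1,7,0,2,0]
Step 11: delete m at [0, 5, 8, 22, 31] -> counters=[4,0,0,2,0,4,3,0,4,2,0,0,1,0,0,0,2,0,0,2,1,0,4,3,0,0,2,2,0,0,1,6,0,2,0]
Step 12: delete bva at [3, 9, 16, 19, 27] -> counters=[4,0,0,1,0,4,3,0,4,1,0,0,1,0,0,0,1,0,0,1,1,0,4,3,0,0,2,1,0,0,1,6,0,2,0]
Step 13: insert m at [0, 5, 8, 22, 31] -> counters=[5,0,0,1,0,5,3,0,5,1,0,0,1,0,0,0,1,0,0,1,1,0,5,3,0,0,2,1,0,0,1,7,0,2,0]
Final counters=[5,0,0,1,0,5,3,0,5,1,0,0,1,0,0,0,1,0,0,1,1,0,5,3,0,0,2,1,0,0,1,7,0,2,0] -> counters[12]=1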